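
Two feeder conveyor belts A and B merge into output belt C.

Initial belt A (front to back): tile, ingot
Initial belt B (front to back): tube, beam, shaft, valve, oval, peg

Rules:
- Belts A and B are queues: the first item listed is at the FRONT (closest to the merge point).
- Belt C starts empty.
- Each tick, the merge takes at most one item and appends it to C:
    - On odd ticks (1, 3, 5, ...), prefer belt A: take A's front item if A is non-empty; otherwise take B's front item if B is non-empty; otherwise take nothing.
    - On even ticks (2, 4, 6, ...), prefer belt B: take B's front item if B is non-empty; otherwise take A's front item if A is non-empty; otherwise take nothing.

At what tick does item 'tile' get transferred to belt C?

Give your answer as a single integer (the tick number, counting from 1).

Answer: 1

Derivation:
Tick 1: prefer A, take tile from A; A=[ingot] B=[tube,beam,shaft,valve,oval,peg] C=[tile]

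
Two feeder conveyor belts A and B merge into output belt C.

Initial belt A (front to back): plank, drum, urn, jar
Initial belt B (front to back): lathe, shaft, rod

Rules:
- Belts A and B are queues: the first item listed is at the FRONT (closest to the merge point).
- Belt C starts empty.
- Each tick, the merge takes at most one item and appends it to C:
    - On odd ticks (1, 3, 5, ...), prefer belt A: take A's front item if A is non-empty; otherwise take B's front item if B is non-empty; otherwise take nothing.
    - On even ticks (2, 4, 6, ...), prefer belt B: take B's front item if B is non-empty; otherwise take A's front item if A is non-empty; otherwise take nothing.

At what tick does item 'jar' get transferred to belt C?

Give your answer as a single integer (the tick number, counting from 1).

Answer: 7

Derivation:
Tick 1: prefer A, take plank from A; A=[drum,urn,jar] B=[lathe,shaft,rod] C=[plank]
Tick 2: prefer B, take lathe from B; A=[drum,urn,jar] B=[shaft,rod] C=[plank,lathe]
Tick 3: prefer A, take drum from A; A=[urn,jar] B=[shaft,rod] C=[plank,lathe,drum]
Tick 4: prefer B, take shaft from B; A=[urn,jar] B=[rod] C=[plank,lathe,drum,shaft]
Tick 5: prefer A, take urn from A; A=[jar] B=[rod] C=[plank,lathe,drum,shaft,urn]
Tick 6: prefer B, take rod from B; A=[jar] B=[-] C=[plank,lathe,drum,shaft,urn,rod]
Tick 7: prefer A, take jar from A; A=[-] B=[-] C=[plank,lathe,drum,shaft,urn,rod,jar]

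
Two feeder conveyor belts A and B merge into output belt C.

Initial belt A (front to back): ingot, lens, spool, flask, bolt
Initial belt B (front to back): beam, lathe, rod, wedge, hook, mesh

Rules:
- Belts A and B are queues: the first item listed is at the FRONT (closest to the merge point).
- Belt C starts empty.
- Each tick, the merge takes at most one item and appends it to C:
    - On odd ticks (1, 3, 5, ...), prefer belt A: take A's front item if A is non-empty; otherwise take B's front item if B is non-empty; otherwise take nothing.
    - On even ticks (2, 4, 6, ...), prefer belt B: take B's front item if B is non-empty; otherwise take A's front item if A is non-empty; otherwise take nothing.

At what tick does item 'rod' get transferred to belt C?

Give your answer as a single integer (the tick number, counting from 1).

Answer: 6

Derivation:
Tick 1: prefer A, take ingot from A; A=[lens,spool,flask,bolt] B=[beam,lathe,rod,wedge,hook,mesh] C=[ingot]
Tick 2: prefer B, take beam from B; A=[lens,spool,flask,bolt] B=[lathe,rod,wedge,hook,mesh] C=[ingot,beam]
Tick 3: prefer A, take lens from A; A=[spool,flask,bolt] B=[lathe,rod,wedge,hook,mesh] C=[ingot,beam,lens]
Tick 4: prefer B, take lathe from B; A=[spool,flask,bolt] B=[rod,wedge,hook,mesh] C=[ingot,beam,lens,lathe]
Tick 5: prefer A, take spool from A; A=[flask,bolt] B=[rod,wedge,hook,mesh] C=[ingot,beam,lens,lathe,spool]
Tick 6: prefer B, take rod from B; A=[flask,bolt] B=[wedge,hook,mesh] C=[ingot,beam,lens,lathe,spool,rod]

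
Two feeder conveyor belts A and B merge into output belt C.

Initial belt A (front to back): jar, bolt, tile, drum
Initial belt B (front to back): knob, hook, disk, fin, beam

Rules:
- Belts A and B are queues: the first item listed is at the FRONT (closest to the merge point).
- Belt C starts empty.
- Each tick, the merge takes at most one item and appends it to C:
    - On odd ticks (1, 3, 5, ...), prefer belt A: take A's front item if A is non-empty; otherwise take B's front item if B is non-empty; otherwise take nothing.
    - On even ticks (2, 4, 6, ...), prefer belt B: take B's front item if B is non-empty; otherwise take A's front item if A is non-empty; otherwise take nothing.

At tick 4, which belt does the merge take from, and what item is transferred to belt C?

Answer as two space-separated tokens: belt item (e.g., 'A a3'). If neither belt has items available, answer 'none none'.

Answer: B hook

Derivation:
Tick 1: prefer A, take jar from A; A=[bolt,tile,drum] B=[knob,hook,disk,fin,beam] C=[jar]
Tick 2: prefer B, take knob from B; A=[bolt,tile,drum] B=[hook,disk,fin,beam] C=[jar,knob]
Tick 3: prefer A, take bolt from A; A=[tile,drum] B=[hook,disk,fin,beam] C=[jar,knob,bolt]
Tick 4: prefer B, take hook from B; A=[tile,drum] B=[disk,fin,beam] C=[jar,knob,bolt,hook]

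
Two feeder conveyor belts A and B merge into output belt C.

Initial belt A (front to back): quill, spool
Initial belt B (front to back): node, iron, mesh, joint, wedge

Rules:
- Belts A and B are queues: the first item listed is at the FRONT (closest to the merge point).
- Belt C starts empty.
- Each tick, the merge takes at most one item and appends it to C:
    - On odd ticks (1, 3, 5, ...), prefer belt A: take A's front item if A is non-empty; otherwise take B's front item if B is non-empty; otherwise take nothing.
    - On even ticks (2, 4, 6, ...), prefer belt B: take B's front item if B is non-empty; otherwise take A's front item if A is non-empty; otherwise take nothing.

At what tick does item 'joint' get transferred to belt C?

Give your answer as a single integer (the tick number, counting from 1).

Answer: 6

Derivation:
Tick 1: prefer A, take quill from A; A=[spool] B=[node,iron,mesh,joint,wedge] C=[quill]
Tick 2: prefer B, take node from B; A=[spool] B=[iron,mesh,joint,wedge] C=[quill,node]
Tick 3: prefer A, take spool from A; A=[-] B=[iron,mesh,joint,wedge] C=[quill,node,spool]
Tick 4: prefer B, take iron from B; A=[-] B=[mesh,joint,wedge] C=[quill,node,spool,iron]
Tick 5: prefer A, take mesh from B; A=[-] B=[joint,wedge] C=[quill,node,spool,iron,mesh]
Tick 6: prefer B, take joint from B; A=[-] B=[wedge] C=[quill,node,spool,iron,mesh,joint]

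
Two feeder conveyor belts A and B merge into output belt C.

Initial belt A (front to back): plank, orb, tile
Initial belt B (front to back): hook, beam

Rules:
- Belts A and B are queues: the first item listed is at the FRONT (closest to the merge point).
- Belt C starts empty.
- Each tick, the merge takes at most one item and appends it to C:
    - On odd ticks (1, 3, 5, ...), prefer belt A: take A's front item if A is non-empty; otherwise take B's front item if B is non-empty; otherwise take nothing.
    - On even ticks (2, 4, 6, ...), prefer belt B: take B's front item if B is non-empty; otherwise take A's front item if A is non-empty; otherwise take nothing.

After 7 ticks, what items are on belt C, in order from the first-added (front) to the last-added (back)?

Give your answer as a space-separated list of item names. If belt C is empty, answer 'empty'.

Tick 1: prefer A, take plank from A; A=[orb,tile] B=[hook,beam] C=[plank]
Tick 2: prefer B, take hook from B; A=[orb,tile] B=[beam] C=[plank,hook]
Tick 3: prefer A, take orb from A; A=[tile] B=[beam] C=[plank,hook,orb]
Tick 4: prefer B, take beam from B; A=[tile] B=[-] C=[plank,hook,orb,beam]
Tick 5: prefer A, take tile from A; A=[-] B=[-] C=[plank,hook,orb,beam,tile]
Tick 6: prefer B, both empty, nothing taken; A=[-] B=[-] C=[plank,hook,orb,beam,tile]
Tick 7: prefer A, both empty, nothing taken; A=[-] B=[-] C=[plank,hook,orb,beam,tile]

Answer: plank hook orb beam tile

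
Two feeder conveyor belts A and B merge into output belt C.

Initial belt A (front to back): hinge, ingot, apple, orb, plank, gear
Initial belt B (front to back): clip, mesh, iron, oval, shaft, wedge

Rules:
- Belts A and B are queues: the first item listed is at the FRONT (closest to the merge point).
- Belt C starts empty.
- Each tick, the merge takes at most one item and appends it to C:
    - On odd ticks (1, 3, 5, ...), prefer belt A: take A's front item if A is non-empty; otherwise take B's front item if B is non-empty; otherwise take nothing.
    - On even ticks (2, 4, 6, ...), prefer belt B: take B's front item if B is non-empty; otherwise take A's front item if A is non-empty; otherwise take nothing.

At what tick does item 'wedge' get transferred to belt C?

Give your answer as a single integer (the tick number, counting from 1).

Answer: 12

Derivation:
Tick 1: prefer A, take hinge from A; A=[ingot,apple,orb,plank,gear] B=[clip,mesh,iron,oval,shaft,wedge] C=[hinge]
Tick 2: prefer B, take clip from B; A=[ingot,apple,orb,plank,gear] B=[mesh,iron,oval,shaft,wedge] C=[hinge,clip]
Tick 3: prefer A, take ingot from A; A=[apple,orb,plank,gear] B=[mesh,iron,oval,shaft,wedge] C=[hinge,clip,ingot]
Tick 4: prefer B, take mesh from B; A=[apple,orb,plank,gear] B=[iron,oval,shaft,wedge] C=[hinge,clip,ingot,mesh]
Tick 5: prefer A, take apple from A; A=[orb,plank,gear] B=[iron,oval,shaft,wedge] C=[hinge,clip,ingot,mesh,apple]
Tick 6: prefer B, take iron from B; A=[orb,plank,gear] B=[oval,shaft,wedge] C=[hinge,clip,ingot,mesh,apple,iron]
Tick 7: prefer A, take orb from A; A=[plank,gear] B=[oval,shaft,wedge] C=[hinge,clip,ingot,mesh,apple,iron,orb]
Tick 8: prefer B, take oval from B; A=[plank,gear] B=[shaft,wedge] C=[hinge,clip,ingot,mesh,apple,iron,orb,oval]
Tick 9: prefer A, take plank from A; A=[gear] B=[shaft,wedge] C=[hinge,clip,ingot,mesh,apple,iron,orb,oval,plank]
Tick 10: prefer B, take shaft from B; A=[gear] B=[wedge] C=[hinge,clip,ingot,mesh,apple,iron,orb,oval,plank,shaft]
Tick 11: prefer A, take gear from A; A=[-] B=[wedge] C=[hinge,clip,ingot,mesh,apple,iron,orb,oval,plank,shaft,gear]
Tick 12: prefer B, take wedge from B; A=[-] B=[-] C=[hinge,clip,ingot,mesh,apple,iron,orb,oval,plank,shaft,gear,wedge]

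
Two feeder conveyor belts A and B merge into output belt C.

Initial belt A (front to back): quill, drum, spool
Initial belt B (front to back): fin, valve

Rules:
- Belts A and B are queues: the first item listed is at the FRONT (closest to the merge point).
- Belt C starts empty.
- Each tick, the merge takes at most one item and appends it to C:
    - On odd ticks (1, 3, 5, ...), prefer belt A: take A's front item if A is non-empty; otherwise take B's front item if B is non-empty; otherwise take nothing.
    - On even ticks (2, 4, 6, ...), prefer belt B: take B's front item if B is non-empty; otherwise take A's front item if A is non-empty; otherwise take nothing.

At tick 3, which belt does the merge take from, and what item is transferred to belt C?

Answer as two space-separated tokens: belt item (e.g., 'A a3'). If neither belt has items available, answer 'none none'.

Answer: A drum

Derivation:
Tick 1: prefer A, take quill from A; A=[drum,spool] B=[fin,valve] C=[quill]
Tick 2: prefer B, take fin from B; A=[drum,spool] B=[valve] C=[quill,fin]
Tick 3: prefer A, take drum from A; A=[spool] B=[valve] C=[quill,fin,drum]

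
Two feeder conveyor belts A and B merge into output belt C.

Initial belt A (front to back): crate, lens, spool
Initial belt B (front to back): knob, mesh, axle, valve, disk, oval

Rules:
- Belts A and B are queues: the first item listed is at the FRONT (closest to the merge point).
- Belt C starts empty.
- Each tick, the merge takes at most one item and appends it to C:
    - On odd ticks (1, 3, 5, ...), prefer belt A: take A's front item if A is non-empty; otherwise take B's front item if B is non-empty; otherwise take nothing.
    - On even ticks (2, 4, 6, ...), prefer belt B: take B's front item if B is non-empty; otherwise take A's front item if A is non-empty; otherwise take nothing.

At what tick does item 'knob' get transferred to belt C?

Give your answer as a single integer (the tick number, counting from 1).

Answer: 2

Derivation:
Tick 1: prefer A, take crate from A; A=[lens,spool] B=[knob,mesh,axle,valve,disk,oval] C=[crate]
Tick 2: prefer B, take knob from B; A=[lens,spool] B=[mesh,axle,valve,disk,oval] C=[crate,knob]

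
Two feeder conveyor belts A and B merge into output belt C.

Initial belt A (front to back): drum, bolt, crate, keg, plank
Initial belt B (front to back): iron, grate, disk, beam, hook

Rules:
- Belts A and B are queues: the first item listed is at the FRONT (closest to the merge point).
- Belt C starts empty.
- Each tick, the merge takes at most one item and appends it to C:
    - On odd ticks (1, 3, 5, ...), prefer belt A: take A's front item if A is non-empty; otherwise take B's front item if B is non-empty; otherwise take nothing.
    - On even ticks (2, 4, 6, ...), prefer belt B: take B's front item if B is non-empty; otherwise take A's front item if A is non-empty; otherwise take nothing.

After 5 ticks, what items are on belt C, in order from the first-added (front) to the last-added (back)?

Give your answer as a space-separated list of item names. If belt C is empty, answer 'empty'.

Tick 1: prefer A, take drum from A; A=[bolt,crate,keg,plank] B=[iron,grate,disk,beam,hook] C=[drum]
Tick 2: prefer B, take iron from B; A=[bolt,crate,keg,plank] B=[grate,disk,beam,hook] C=[drum,iron]
Tick 3: prefer A, take bolt from A; A=[crate,keg,plank] B=[grate,disk,beam,hook] C=[drum,iron,bolt]
Tick 4: prefer B, take grate from B; A=[crate,keg,plank] B=[disk,beam,hook] C=[drum,iron,bolt,grate]
Tick 5: prefer A, take crate from A; A=[keg,plank] B=[disk,beam,hook] C=[drum,iron,bolt,grate,crate]

Answer: drum iron bolt grate crate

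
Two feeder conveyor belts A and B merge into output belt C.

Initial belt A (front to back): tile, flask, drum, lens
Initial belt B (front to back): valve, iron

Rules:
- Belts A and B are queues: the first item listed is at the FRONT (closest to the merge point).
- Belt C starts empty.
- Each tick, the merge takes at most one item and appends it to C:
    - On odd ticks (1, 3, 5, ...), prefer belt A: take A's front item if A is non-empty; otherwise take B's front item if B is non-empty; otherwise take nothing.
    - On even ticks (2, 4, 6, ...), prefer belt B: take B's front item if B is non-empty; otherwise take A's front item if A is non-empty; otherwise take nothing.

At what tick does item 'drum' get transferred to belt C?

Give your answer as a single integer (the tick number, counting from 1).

Answer: 5

Derivation:
Tick 1: prefer A, take tile from A; A=[flask,drum,lens] B=[valve,iron] C=[tile]
Tick 2: prefer B, take valve from B; A=[flask,drum,lens] B=[iron] C=[tile,valve]
Tick 3: prefer A, take flask from A; A=[drum,lens] B=[iron] C=[tile,valve,flask]
Tick 4: prefer B, take iron from B; A=[drum,lens] B=[-] C=[tile,valve,flask,iron]
Tick 5: prefer A, take drum from A; A=[lens] B=[-] C=[tile,valve,flask,iron,drum]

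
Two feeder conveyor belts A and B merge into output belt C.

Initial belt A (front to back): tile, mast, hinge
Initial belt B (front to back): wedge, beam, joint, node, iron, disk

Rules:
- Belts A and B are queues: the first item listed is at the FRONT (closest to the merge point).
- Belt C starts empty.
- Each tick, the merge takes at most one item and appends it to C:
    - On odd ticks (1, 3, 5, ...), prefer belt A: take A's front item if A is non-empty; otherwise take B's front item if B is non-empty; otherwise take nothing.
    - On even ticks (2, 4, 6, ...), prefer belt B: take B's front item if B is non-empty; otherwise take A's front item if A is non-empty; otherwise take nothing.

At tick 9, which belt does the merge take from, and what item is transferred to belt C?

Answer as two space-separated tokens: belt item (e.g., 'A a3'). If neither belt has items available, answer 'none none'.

Answer: B disk

Derivation:
Tick 1: prefer A, take tile from A; A=[mast,hinge] B=[wedge,beam,joint,node,iron,disk] C=[tile]
Tick 2: prefer B, take wedge from B; A=[mast,hinge] B=[beam,joint,node,iron,disk] C=[tile,wedge]
Tick 3: prefer A, take mast from A; A=[hinge] B=[beam,joint,node,iron,disk] C=[tile,wedge,mast]
Tick 4: prefer B, take beam from B; A=[hinge] B=[joint,node,iron,disk] C=[tile,wedge,mast,beam]
Tick 5: prefer A, take hinge from A; A=[-] B=[joint,node,iron,disk] C=[tile,wedge,mast,beam,hinge]
Tick 6: prefer B, take joint from B; A=[-] B=[node,iron,disk] C=[tile,wedge,mast,beam,hinge,joint]
Tick 7: prefer A, take node from B; A=[-] B=[iron,disk] C=[tile,wedge,mast,beam,hinge,joint,node]
Tick 8: prefer B, take iron from B; A=[-] B=[disk] C=[tile,wedge,mast,beam,hinge,joint,node,iron]
Tick 9: prefer A, take disk from B; A=[-] B=[-] C=[tile,wedge,mast,beam,hinge,joint,node,iron,disk]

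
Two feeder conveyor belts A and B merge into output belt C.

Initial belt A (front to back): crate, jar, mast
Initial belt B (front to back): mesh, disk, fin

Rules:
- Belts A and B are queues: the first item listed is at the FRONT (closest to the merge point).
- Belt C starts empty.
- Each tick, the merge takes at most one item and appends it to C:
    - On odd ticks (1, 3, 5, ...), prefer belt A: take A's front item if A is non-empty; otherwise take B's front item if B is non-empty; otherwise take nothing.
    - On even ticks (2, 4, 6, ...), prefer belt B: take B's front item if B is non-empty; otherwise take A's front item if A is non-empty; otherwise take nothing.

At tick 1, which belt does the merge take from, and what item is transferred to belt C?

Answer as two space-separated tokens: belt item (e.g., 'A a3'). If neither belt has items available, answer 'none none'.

Tick 1: prefer A, take crate from A; A=[jar,mast] B=[mesh,disk,fin] C=[crate]

Answer: A crate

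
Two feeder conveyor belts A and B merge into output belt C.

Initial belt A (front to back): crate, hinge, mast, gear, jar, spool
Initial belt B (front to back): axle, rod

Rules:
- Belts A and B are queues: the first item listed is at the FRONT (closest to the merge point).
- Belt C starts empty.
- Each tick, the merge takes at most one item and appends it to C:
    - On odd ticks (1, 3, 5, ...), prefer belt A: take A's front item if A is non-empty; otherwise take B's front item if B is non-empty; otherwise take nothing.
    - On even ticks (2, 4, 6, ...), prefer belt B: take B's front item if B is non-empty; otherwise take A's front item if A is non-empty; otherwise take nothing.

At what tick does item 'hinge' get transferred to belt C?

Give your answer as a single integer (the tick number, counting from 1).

Tick 1: prefer A, take crate from A; A=[hinge,mast,gear,jar,spool] B=[axle,rod] C=[crate]
Tick 2: prefer B, take axle from B; A=[hinge,mast,gear,jar,spool] B=[rod] C=[crate,axle]
Tick 3: prefer A, take hinge from A; A=[mast,gear,jar,spool] B=[rod] C=[crate,axle,hinge]

Answer: 3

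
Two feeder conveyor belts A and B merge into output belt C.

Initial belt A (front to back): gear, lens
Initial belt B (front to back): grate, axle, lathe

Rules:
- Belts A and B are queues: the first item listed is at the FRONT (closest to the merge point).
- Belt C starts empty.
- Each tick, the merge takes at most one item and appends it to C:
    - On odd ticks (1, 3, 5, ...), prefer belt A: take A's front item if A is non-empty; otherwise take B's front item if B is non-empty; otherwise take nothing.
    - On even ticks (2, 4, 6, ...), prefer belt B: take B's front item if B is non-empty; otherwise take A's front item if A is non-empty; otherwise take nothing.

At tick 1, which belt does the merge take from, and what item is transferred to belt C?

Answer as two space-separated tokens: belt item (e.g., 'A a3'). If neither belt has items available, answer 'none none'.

Answer: A gear

Derivation:
Tick 1: prefer A, take gear from A; A=[lens] B=[grate,axle,lathe] C=[gear]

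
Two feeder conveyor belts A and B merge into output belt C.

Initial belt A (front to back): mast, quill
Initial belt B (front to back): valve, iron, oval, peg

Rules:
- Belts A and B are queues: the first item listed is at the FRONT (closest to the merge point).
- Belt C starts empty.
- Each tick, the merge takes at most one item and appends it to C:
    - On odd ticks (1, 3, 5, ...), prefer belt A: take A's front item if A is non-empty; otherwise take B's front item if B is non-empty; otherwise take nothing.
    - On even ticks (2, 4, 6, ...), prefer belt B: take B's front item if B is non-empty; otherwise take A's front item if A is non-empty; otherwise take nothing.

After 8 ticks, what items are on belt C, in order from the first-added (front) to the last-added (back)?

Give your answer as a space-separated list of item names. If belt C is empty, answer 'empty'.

Answer: mast valve quill iron oval peg

Derivation:
Tick 1: prefer A, take mast from A; A=[quill] B=[valve,iron,oval,peg] C=[mast]
Tick 2: prefer B, take valve from B; A=[quill] B=[iron,oval,peg] C=[mast,valve]
Tick 3: prefer A, take quill from A; A=[-] B=[iron,oval,peg] C=[mast,valve,quill]
Tick 4: prefer B, take iron from B; A=[-] B=[oval,peg] C=[mast,valve,quill,iron]
Tick 5: prefer A, take oval from B; A=[-] B=[peg] C=[mast,valve,quill,iron,oval]
Tick 6: prefer B, take peg from B; A=[-] B=[-] C=[mast,valve,quill,iron,oval,peg]
Tick 7: prefer A, both empty, nothing taken; A=[-] B=[-] C=[mast,valve,quill,iron,oval,peg]
Tick 8: prefer B, both empty, nothing taken; A=[-] B=[-] C=[mast,valve,quill,iron,oval,peg]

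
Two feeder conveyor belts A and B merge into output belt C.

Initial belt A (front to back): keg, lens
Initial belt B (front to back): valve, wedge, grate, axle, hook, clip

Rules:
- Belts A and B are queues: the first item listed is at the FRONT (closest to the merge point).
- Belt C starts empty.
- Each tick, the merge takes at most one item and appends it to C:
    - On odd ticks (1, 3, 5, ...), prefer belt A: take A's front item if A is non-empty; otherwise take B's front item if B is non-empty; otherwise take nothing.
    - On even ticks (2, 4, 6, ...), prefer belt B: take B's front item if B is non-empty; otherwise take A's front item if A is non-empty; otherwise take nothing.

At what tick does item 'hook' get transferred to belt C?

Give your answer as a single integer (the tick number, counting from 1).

Tick 1: prefer A, take keg from A; A=[lens] B=[valve,wedge,grate,axle,hook,clip] C=[keg]
Tick 2: prefer B, take valve from B; A=[lens] B=[wedge,grate,axle,hook,clip] C=[keg,valve]
Tick 3: prefer A, take lens from A; A=[-] B=[wedge,grate,axle,hook,clip] C=[keg,valve,lens]
Tick 4: prefer B, take wedge from B; A=[-] B=[grate,axle,hook,clip] C=[keg,valve,lens,wedge]
Tick 5: prefer A, take grate from B; A=[-] B=[axle,hook,clip] C=[keg,valve,lens,wedge,grate]
Tick 6: prefer B, take axle from B; A=[-] B=[hook,clip] C=[keg,valve,lens,wedge,grate,axle]
Tick 7: prefer A, take hook from B; A=[-] B=[clip] C=[keg,valve,lens,wedge,grate,axle,hook]

Answer: 7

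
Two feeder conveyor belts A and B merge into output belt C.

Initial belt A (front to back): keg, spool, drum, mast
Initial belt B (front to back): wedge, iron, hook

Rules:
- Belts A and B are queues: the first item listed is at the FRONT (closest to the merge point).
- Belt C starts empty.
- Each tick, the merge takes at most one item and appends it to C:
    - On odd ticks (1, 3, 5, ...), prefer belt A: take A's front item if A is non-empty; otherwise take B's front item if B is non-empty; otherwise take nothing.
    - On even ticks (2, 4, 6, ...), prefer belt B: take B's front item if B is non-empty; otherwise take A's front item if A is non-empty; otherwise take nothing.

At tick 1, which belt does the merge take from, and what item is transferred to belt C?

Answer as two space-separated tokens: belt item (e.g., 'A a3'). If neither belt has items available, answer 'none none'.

Tick 1: prefer A, take keg from A; A=[spool,drum,mast] B=[wedge,iron,hook] C=[keg]

Answer: A keg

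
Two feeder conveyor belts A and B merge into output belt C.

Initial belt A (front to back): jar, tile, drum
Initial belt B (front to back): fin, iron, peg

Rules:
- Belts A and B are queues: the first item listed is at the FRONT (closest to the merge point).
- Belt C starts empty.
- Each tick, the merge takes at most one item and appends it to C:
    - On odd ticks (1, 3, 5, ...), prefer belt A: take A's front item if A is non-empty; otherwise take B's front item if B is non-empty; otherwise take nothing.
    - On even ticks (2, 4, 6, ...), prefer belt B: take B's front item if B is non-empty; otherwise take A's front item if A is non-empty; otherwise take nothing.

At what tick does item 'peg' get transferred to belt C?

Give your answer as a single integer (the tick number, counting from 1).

Answer: 6

Derivation:
Tick 1: prefer A, take jar from A; A=[tile,drum] B=[fin,iron,peg] C=[jar]
Tick 2: prefer B, take fin from B; A=[tile,drum] B=[iron,peg] C=[jar,fin]
Tick 3: prefer A, take tile from A; A=[drum] B=[iron,peg] C=[jar,fin,tile]
Tick 4: prefer B, take iron from B; A=[drum] B=[peg] C=[jar,fin,tile,iron]
Tick 5: prefer A, take drum from A; A=[-] B=[peg] C=[jar,fin,tile,iron,drum]
Tick 6: prefer B, take peg from B; A=[-] B=[-] C=[jar,fin,tile,iron,drum,peg]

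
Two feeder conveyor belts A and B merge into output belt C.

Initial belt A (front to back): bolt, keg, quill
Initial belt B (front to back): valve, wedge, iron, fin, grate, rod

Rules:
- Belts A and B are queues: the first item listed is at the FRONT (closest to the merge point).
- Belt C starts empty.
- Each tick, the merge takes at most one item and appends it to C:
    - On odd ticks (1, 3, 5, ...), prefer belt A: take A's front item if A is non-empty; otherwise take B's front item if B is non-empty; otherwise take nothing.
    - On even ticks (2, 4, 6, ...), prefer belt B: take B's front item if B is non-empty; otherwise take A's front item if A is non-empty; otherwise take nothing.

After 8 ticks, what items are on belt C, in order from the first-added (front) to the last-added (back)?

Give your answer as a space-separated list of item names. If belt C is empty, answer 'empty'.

Answer: bolt valve keg wedge quill iron fin grate

Derivation:
Tick 1: prefer A, take bolt from A; A=[keg,quill] B=[valve,wedge,iron,fin,grate,rod] C=[bolt]
Tick 2: prefer B, take valve from B; A=[keg,quill] B=[wedge,iron,fin,grate,rod] C=[bolt,valve]
Tick 3: prefer A, take keg from A; A=[quill] B=[wedge,iron,fin,grate,rod] C=[bolt,valve,keg]
Tick 4: prefer B, take wedge from B; A=[quill] B=[iron,fin,grate,rod] C=[bolt,valve,keg,wedge]
Tick 5: prefer A, take quill from A; A=[-] B=[iron,fin,grate,rod] C=[bolt,valve,keg,wedge,quill]
Tick 6: prefer B, take iron from B; A=[-] B=[fin,grate,rod] C=[bolt,valve,keg,wedge,quill,iron]
Tick 7: prefer A, take fin from B; A=[-] B=[grate,rod] C=[bolt,valve,keg,wedge,quill,iron,fin]
Tick 8: prefer B, take grate from B; A=[-] B=[rod] C=[bolt,valve,keg,wedge,quill,iron,fin,grate]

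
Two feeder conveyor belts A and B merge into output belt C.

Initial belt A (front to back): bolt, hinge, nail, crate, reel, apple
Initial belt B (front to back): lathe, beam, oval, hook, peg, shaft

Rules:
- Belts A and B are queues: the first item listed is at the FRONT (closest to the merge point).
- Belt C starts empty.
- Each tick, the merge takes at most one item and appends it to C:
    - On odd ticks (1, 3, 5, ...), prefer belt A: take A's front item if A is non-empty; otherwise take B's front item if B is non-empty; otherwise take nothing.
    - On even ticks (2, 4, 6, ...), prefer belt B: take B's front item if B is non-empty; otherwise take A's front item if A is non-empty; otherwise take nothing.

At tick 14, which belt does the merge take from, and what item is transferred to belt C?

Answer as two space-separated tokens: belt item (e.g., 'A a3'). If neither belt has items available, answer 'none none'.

Answer: none none

Derivation:
Tick 1: prefer A, take bolt from A; A=[hinge,nail,crate,reel,apple] B=[lathe,beam,oval,hook,peg,shaft] C=[bolt]
Tick 2: prefer B, take lathe from B; A=[hinge,nail,crate,reel,apple] B=[beam,oval,hook,peg,shaft] C=[bolt,lathe]
Tick 3: prefer A, take hinge from A; A=[nail,crate,reel,apple] B=[beam,oval,hook,peg,shaft] C=[bolt,lathe,hinge]
Tick 4: prefer B, take beam from B; A=[nail,crate,reel,apple] B=[oval,hook,peg,shaft] C=[bolt,lathe,hinge,beam]
Tick 5: prefer A, take nail from A; A=[crate,reel,apple] B=[oval,hook,peg,shaft] C=[bolt,lathe,hinge,beam,nail]
Tick 6: prefer B, take oval from B; A=[crate,reel,apple] B=[hook,peg,shaft] C=[bolt,lathe,hinge,beam,nail,oval]
Tick 7: prefer A, take crate from A; A=[reel,apple] B=[hook,peg,shaft] C=[bolt,lathe,hinge,beam,nail,oval,crate]
Tick 8: prefer B, take hook from B; A=[reel,apple] B=[peg,shaft] C=[bolt,lathe,hinge,beam,nail,oval,crate,hook]
Tick 9: prefer A, take reel from A; A=[apple] B=[peg,shaft] C=[bolt,lathe,hinge,beam,nail,oval,crate,hook,reel]
Tick 10: prefer B, take peg from B; A=[apple] B=[shaft] C=[bolt,lathe,hinge,beam,nail,oval,crate,hook,reel,peg]
Tick 11: prefer A, take apple from A; A=[-] B=[shaft] C=[bolt,lathe,hinge,beam,nail,oval,crate,hook,reel,peg,apple]
Tick 12: prefer B, take shaft from B; A=[-] B=[-] C=[bolt,lathe,hinge,beam,nail,oval,crate,hook,reel,peg,apple,shaft]
Tick 13: prefer A, both empty, nothing taken; A=[-] B=[-] C=[bolt,lathe,hinge,beam,nail,oval,crate,hook,reel,peg,apple,shaft]
Tick 14: prefer B, both empty, nothing taken; A=[-] B=[-] C=[bolt,lathe,hinge,beam,nail,oval,crate,hook,reel,peg,apple,shaft]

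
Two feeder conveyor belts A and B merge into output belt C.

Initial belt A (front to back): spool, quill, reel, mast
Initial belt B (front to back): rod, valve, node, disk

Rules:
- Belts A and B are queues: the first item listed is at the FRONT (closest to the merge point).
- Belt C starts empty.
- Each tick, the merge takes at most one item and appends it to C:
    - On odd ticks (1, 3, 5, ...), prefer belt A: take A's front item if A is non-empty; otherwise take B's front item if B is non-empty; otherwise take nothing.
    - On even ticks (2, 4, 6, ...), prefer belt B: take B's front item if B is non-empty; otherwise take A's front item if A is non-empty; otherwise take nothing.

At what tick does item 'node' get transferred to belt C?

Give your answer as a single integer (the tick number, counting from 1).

Answer: 6

Derivation:
Tick 1: prefer A, take spool from A; A=[quill,reel,mast] B=[rod,valve,node,disk] C=[spool]
Tick 2: prefer B, take rod from B; A=[quill,reel,mast] B=[valve,node,disk] C=[spool,rod]
Tick 3: prefer A, take quill from A; A=[reel,mast] B=[valve,node,disk] C=[spool,rod,quill]
Tick 4: prefer B, take valve from B; A=[reel,mast] B=[node,disk] C=[spool,rod,quill,valve]
Tick 5: prefer A, take reel from A; A=[mast] B=[node,disk] C=[spool,rod,quill,valve,reel]
Tick 6: prefer B, take node from B; A=[mast] B=[disk] C=[spool,rod,quill,valve,reel,node]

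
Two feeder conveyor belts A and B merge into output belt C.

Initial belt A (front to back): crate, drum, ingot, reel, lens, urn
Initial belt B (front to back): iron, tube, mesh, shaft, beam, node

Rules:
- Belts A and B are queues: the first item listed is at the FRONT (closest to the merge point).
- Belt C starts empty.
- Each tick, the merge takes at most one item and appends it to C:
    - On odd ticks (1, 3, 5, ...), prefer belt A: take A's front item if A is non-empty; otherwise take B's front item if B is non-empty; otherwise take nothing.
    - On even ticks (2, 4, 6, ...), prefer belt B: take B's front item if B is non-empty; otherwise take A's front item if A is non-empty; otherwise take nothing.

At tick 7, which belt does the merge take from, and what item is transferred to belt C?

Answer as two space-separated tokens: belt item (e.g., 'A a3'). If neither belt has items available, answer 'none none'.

Tick 1: prefer A, take crate from A; A=[drum,ingot,reel,lens,urn] B=[iron,tube,mesh,shaft,beam,node] C=[crate]
Tick 2: prefer B, take iron from B; A=[drum,ingot,reel,lens,urn] B=[tube,mesh,shaft,beam,node] C=[crate,iron]
Tick 3: prefer A, take drum from A; A=[ingot,reel,lens,urn] B=[tube,mesh,shaft,beam,node] C=[crate,iron,drum]
Tick 4: prefer B, take tube from B; A=[ingot,reel,lens,urn] B=[mesh,shaft,beam,node] C=[crate,iron,drum,tube]
Tick 5: prefer A, take ingot from A; A=[reel,lens,urn] B=[mesh,shaft,beam,node] C=[crate,iron,drum,tube,ingot]
Tick 6: prefer B, take mesh from B; A=[reel,lens,urn] B=[shaft,beam,node] C=[crate,iron,drum,tube,ingot,mesh]
Tick 7: prefer A, take reel from A; A=[lens,urn] B=[shaft,beam,node] C=[crate,iron,drum,tube,ingot,mesh,reel]

Answer: A reel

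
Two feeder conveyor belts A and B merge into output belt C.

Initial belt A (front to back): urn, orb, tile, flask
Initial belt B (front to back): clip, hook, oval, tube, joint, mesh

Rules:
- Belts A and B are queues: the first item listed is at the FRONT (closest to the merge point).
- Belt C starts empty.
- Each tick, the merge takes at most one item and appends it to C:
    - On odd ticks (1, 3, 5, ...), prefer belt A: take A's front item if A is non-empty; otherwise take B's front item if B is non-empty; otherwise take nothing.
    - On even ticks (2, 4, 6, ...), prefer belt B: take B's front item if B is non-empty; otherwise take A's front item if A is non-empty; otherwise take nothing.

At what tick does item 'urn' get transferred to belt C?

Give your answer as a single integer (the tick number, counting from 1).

Tick 1: prefer A, take urn from A; A=[orb,tile,flask] B=[clip,hook,oval,tube,joint,mesh] C=[urn]

Answer: 1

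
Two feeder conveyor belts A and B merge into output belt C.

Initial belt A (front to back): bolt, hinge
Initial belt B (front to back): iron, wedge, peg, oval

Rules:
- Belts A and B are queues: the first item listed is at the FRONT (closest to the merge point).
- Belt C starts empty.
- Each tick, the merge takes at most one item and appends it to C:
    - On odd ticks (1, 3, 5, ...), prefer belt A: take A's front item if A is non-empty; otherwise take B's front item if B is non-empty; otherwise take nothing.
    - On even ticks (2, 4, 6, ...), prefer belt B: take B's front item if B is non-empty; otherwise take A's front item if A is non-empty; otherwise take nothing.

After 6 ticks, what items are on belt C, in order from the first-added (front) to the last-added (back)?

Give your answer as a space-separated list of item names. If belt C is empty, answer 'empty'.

Tick 1: prefer A, take bolt from A; A=[hinge] B=[iron,wedge,peg,oval] C=[bolt]
Tick 2: prefer B, take iron from B; A=[hinge] B=[wedge,peg,oval] C=[bolt,iron]
Tick 3: prefer A, take hinge from A; A=[-] B=[wedge,peg,oval] C=[bolt,iron,hinge]
Tick 4: prefer B, take wedge from B; A=[-] B=[peg,oval] C=[bolt,iron,hinge,wedge]
Tick 5: prefer A, take peg from B; A=[-] B=[oval] C=[bolt,iron,hinge,wedge,peg]
Tick 6: prefer B, take oval from B; A=[-] B=[-] C=[bolt,iron,hinge,wedge,peg,oval]

Answer: bolt iron hinge wedge peg oval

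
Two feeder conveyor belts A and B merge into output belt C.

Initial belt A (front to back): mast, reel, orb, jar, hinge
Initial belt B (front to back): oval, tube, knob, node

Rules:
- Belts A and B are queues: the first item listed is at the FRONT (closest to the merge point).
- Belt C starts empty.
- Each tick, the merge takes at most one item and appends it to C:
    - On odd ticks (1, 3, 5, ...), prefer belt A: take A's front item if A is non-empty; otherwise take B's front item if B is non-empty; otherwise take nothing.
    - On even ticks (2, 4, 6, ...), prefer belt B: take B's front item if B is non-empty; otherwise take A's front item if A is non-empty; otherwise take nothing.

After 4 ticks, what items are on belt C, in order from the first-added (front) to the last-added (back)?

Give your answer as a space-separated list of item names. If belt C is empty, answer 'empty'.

Tick 1: prefer A, take mast from A; A=[reel,orb,jar,hinge] B=[oval,tube,knob,node] C=[mast]
Tick 2: prefer B, take oval from B; A=[reel,orb,jar,hinge] B=[tube,knob,node] C=[mast,oval]
Tick 3: prefer A, take reel from A; A=[orb,jar,hinge] B=[tube,knob,node] C=[mast,oval,reel]
Tick 4: prefer B, take tube from B; A=[orb,jar,hinge] B=[knob,node] C=[mast,oval,reel,tube]

Answer: mast oval reel tube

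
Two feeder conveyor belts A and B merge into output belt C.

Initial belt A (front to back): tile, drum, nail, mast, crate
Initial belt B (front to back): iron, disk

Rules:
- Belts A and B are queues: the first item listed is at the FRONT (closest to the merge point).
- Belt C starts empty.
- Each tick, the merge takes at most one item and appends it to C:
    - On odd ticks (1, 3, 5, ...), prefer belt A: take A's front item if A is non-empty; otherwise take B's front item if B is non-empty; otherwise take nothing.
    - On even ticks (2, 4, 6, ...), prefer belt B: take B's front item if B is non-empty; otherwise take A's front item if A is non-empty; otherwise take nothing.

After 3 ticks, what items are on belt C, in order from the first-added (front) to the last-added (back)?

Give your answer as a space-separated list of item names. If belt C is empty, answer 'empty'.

Answer: tile iron drum

Derivation:
Tick 1: prefer A, take tile from A; A=[drum,nail,mast,crate] B=[iron,disk] C=[tile]
Tick 2: prefer B, take iron from B; A=[drum,nail,mast,crate] B=[disk] C=[tile,iron]
Tick 3: prefer A, take drum from A; A=[nail,mast,crate] B=[disk] C=[tile,iron,drum]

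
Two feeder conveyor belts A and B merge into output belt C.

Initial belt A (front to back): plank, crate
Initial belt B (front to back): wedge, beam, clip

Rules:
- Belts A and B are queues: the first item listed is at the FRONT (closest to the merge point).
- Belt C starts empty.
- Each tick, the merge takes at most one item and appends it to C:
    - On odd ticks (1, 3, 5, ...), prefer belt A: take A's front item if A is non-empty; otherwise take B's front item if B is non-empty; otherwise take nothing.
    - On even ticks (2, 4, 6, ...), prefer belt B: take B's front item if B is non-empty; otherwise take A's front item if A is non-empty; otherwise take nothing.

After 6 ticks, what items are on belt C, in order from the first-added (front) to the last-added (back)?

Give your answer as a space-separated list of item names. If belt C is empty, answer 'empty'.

Answer: plank wedge crate beam clip

Derivation:
Tick 1: prefer A, take plank from A; A=[crate] B=[wedge,beam,clip] C=[plank]
Tick 2: prefer B, take wedge from B; A=[crate] B=[beam,clip] C=[plank,wedge]
Tick 3: prefer A, take crate from A; A=[-] B=[beam,clip] C=[plank,wedge,crate]
Tick 4: prefer B, take beam from B; A=[-] B=[clip] C=[plank,wedge,crate,beam]
Tick 5: prefer A, take clip from B; A=[-] B=[-] C=[plank,wedge,crate,beam,clip]
Tick 6: prefer B, both empty, nothing taken; A=[-] B=[-] C=[plank,wedge,crate,beam,clip]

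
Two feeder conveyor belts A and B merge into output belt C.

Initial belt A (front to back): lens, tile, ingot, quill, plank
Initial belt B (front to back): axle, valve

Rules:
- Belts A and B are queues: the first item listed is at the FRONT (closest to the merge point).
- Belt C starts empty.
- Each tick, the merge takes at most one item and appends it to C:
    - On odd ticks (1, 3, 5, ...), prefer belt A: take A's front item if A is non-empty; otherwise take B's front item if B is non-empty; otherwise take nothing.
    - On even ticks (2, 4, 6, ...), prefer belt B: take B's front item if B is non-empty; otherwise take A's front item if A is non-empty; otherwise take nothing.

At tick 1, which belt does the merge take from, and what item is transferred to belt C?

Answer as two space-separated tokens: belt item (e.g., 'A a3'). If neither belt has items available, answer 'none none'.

Tick 1: prefer A, take lens from A; A=[tile,ingot,quill,plank] B=[axle,valve] C=[lens]

Answer: A lens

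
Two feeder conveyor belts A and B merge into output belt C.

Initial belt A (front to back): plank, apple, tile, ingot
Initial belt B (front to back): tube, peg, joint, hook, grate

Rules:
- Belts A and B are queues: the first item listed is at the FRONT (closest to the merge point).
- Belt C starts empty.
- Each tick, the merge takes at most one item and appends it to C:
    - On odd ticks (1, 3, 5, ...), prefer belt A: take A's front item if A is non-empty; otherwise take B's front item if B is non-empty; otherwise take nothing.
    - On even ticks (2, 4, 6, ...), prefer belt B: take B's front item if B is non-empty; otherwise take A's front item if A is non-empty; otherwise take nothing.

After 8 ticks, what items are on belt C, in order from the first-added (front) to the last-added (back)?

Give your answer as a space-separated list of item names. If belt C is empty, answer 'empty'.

Answer: plank tube apple peg tile joint ingot hook

Derivation:
Tick 1: prefer A, take plank from A; A=[apple,tile,ingot] B=[tube,peg,joint,hook,grate] C=[plank]
Tick 2: prefer B, take tube from B; A=[apple,tile,ingot] B=[peg,joint,hook,grate] C=[plank,tube]
Tick 3: prefer A, take apple from A; A=[tile,ingot] B=[peg,joint,hook,grate] C=[plank,tube,apple]
Tick 4: prefer B, take peg from B; A=[tile,ingot] B=[joint,hook,grate] C=[plank,tube,apple,peg]
Tick 5: prefer A, take tile from A; A=[ingot] B=[joint,hook,grate] C=[plank,tube,apple,peg,tile]
Tick 6: prefer B, take joint from B; A=[ingot] B=[hook,grate] C=[plank,tube,apple,peg,tile,joint]
Tick 7: prefer A, take ingot from A; A=[-] B=[hook,grate] C=[plank,tube,apple,peg,tile,joint,ingot]
Tick 8: prefer B, take hook from B; A=[-] B=[grate] C=[plank,tube,apple,peg,tile,joint,ingot,hook]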